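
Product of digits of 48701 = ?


4 × 8 × 7 × 0 × 1 = 0


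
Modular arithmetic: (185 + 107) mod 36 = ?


185 + 107 = 292
292 mod 36 = 4


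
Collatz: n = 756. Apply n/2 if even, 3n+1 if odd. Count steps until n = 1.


756 → 378 → 189 → 568 → 284 → 142 → 71 → 214 → 107 → 322 → 161 → 484 → 242 → 121 → 364 → 182 → 91 → 274 → 137 → 412 → 206 → 103 → 310 → 155 → 466 → 233 → 700 → 350 → 175 → 526 → 263 → 790 → 395 → 1186 → 593 → 1780 → 890 → 445 → 1336 → 668 → 334 → 167 → 502 → 251 → 754 → 377 → 1132 → 566 → 283 → 850 → 425 → 1276 → 638 → 319 → 958 → 479 → 1438 → 719 → 2158 → 1079 → 3238 → 1619 → 4858 → 2429 → 7288 → 3644 → 1822 → 911 → 2734 → 1367 → 4102 → 2051 → 6154 → 3077 → 9232 → 4616 → 2308 → 1154 → 577 → 1732 → 866 → 433 → 1300 → 650 → 325 → 976 → 488 → 244 → 122 → 61 → 184 → 92 → 46 → 23 → 70 → 35 → 106 → 53 → 160 → 80 → 40 → 20 → 10 → 5 → 16 → 8 → 4 → 2 → 1
Total steps = 108

108 steps


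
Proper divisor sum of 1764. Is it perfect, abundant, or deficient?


Proper divisors: 1, 2, 3, 4, 6, 7, 9, 12, 14, 18, 21, 28, 36, 42, 49, 63, 84, 98, 126, 147, 196, 252, 294, 441, 588, 882
Sum = 1 + 2 + 3 + 4 + 6 + 7 + 9 + 12 + 14 + 18 + 21 + 28 + 36 + 42 + 49 + 63 + 84 + 98 + 126 + 147 + 196 + 252 + 294 + 441 + 588 + 882 = 3423
3423 > 1764 → abundant

s(1764) = 3423 (abundant)


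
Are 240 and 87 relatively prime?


Euclidean algorithm:
240 = 2 * 87 + 66
87 = 1 * 66 + 21
66 = 3 * 21 + 3
21 = 7 * 3 + 0
GCD(240, 87) = 3

No, not coprime (GCD = 3)


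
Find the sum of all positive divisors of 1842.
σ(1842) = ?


Divisors of 1842: 1, 2, 3, 6, 307, 614, 921, 1842
Sum = 1 + 2 + 3 + 6 + 307 + 614 + 921 + 1842 = 3696

σ(1842) = 3696


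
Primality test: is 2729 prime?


Check divisors up to sqrt(2729) = 52.2398
No divisors found.
2729 is prime.

Yes, 2729 is prime


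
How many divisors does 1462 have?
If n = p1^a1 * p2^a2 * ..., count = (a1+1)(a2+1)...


1462 = 2^1 × 17^1 × 43^1
d(1462) = (1+1) × (1+1) × (1+1) = 8

8 divisors


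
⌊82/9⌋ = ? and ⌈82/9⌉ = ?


82/9 = 9.1111
floor = 9
ceil = 10

floor = 9, ceil = 10


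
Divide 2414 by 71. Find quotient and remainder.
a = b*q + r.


2414 = 71 * 34 + 0
Check: 2414 + 0 = 2414

q = 34, r = 0


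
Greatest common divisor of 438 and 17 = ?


438 = 25 * 17 + 13
17 = 1 * 13 + 4
13 = 3 * 4 + 1
4 = 4 * 1 + 0
GCD = 1


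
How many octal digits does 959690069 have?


959690069 in base 8 = 7114732525
Number of digits = 10

10 digits (base 8)


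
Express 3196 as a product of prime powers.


3196 / 2 = 1598
1598 / 2 = 799
799 / 17 = 47
47 / 47 = 1
3196 = 2^2 × 17 × 47


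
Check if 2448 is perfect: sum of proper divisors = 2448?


Proper divisors of 2448: 1, 2, 3, 4, 6, 8, 9, 12, 16, 17, 18, 24, 34, 36, 48, 51, 68, 72, 102, 136, 144, 153, 204, 272, 306, 408, 612, 816, 1224
Sum = 1 + 2 + 3 + 4 + 6 + 8 + 9 + 12 + 16 + 17 + 18 + 24 + 34 + 36 + 48 + 51 + 68 + 72 + 102 + 136 + 144 + 153 + 204 + 272 + 306 + 408 + 612 + 816 + 1224 = 4806

No, 2448 is not perfect (4806 ≠ 2448)


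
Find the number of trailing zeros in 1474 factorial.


floor(1474/5) = 294
floor(1474/25) = 58
floor(1474/125) = 11
floor(1474/625) = 2
Total = 365

365 trailing zeros


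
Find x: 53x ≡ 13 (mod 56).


GCD(53, 56) = 1, unique solution
a^(-1) mod 56 = 37
x = 37 * 13 mod 56 = 33

x ≡ 33 (mod 56)


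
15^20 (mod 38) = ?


15^1 mod 38 = 15
15^2 mod 38 = 35
15^3 mod 38 = 31
15^4 mod 38 = 9
15^5 mod 38 = 21
15^6 mod 38 = 11
15^7 mod 38 = 13
15^8 mod 38 = 5
15^9 mod 38 = 37
15^10 mod 38 = 23
15^11 mod 38 = 3
15^12 mod 38 = 7
15^13 mod 38 = 29
15^14 mod 38 = 17
15^15 mod 38 = 27
15^16 mod 38 = 25
15^17 mod 38 = 33
15^18 mod 38 = 1
15^19 mod 38 = 15
15^20 mod 38 = 35


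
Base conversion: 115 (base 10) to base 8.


115 (base 10) = 115 (decimal)
115 (decimal) = 163 (base 8)


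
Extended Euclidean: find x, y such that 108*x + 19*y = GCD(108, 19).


Tabular extended Euclidean (each row: r = 108*s + 19*t):
r=108, s=1, t=0
r=19, s=0, t=1
q=5: r=13, s=1, t=-5   [108*(1) + 19*(-5) = 13]
q=1: r=6, s=-1, t=6   [108*(-1) + 19*(6) = 6]
q=2: r=1, s=3, t=-17   [108*(3) + 19*(-17) = 1]
q=6: r=0, s=-19, t=108   [108*(-19) + 19*(108) = 0]
GCD = 1; from the row with r=1: x=3, y=-17
Check: 108*(3) + 19*(-17) = 324 - 323 = 1

GCD = 1, x = 3, y = -17


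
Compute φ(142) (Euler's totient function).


142 = 2 × 71
Prime factors: 2, 71
φ(142) = 142 × (1-1/2) × (1-1/71)
= 142 × 1/2 × 70/71 = 70

φ(142) = 70


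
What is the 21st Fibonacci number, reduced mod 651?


F(k) mod 651 for k=1..21:
1, 1, 2, 3, 5, 8, 13, 21, 34, 55, 89, 144, 233, 377, 610, 336, 295, 631, 275, 255, 530
F(21) mod 651 = 530


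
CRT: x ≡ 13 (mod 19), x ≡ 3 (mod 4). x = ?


M = 19*4 = 76
M1 = M/19 = 4, M2 = M/4 = 19
M1^(-1) mod 19 = 5, M2^(-1) mod 4 = 3
x = 13*4*5 + 3*19*3 = 431
431 mod 76 = 51
Check: 51 mod 19 = 13 ✓, 51 mod 4 = 3 ✓

x ≡ 51 (mod 76)


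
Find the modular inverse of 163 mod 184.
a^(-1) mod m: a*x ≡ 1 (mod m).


Use the extended Euclidean algorithm on (184, 163); each row r = 184*s + 163*t:
r=184, s=1, t=0
r=163, s=0, t=1
q=1: r=21, s=1, t=-1   [184*(1) + 163*(-1) = 21]
q=7: r=16, s=-7, t=8   [184*(-7) + 163*(8) = 16]
q=1: r=5, s=8, t=-9   [184*(8) + 163*(-9) = 5]
q=3: r=1, s=-31, t=35   [184*(-31) + 163*(35) = 1]
q=5: r=0, s=163, t=-184   [184*(163) + 163*(-184) = 0]
GCD = 1 with t = 35, so 163*(35) ≡ 1 (mod 184)
Inverse = 35 mod 184 = 35
Check: 163 * 35 = 5705 ≡ 1 (mod 184)

163^(-1) ≡ 35 (mod 184)


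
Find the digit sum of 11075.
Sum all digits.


1 + 1 + 0 + 7 + 5 = 14


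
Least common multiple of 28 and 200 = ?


GCD(28, 200) = 4
LCM = 28*200/4 = 5600/4 = 1400

LCM = 1400


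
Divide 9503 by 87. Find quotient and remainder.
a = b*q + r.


9503 = 87 * 109 + 20
Check: 9483 + 20 = 9503

q = 109, r = 20


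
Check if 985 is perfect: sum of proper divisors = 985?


Proper divisors of 985: 1, 5, 197
Sum = 1 + 5 + 197 = 203

No, 985 is not perfect (203 ≠ 985)


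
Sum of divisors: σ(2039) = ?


Divisors of 2039: 1, 2039
Sum = 1 + 2039 = 2040

σ(2039) = 2040


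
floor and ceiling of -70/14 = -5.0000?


-70/14 = -5.0000
floor = -5
ceil = -5

floor = -5, ceil = -5


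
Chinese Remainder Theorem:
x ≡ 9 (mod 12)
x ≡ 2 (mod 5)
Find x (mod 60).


M = 12*5 = 60
M1 = M/12 = 5, M2 = M/5 = 12
M1^(-1) mod 12 = 5, M2^(-1) mod 5 = 3
x = 9*5*5 + 2*12*3 = 297
297 mod 60 = 57
Check: 57 mod 12 = 9 ✓, 57 mod 5 = 2 ✓

x ≡ 57 (mod 60)


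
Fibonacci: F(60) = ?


Sequence: 1, 1, 2, 3, 5, 8, 13, 21, 34, 55, 89, 144, 233, 377, 610, 987, 1597, 2584, 4181, 6765, 10946, 17711, 28657, 46368, 75025, 121393, 196418, 317811, 514229, 832040, 1346269, 2178309, 3524578, 5702887, 9227465, 14930352, 24157817, 39088169, 63245986, 102334155, 165580141, 267914296, 433494437, 701408733, 1134903170, 1836311903, 2971215073, 4807526976, 7778742049, 12586269025, 20365011074, 32951280099, 53316291173, 86267571272, 139583862445, 225851433717, 365435296162, 591286729879, 956722026041, 1548008755920
F(60) = 1548008755920


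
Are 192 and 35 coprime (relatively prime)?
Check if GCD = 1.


Euclidean algorithm:
192 = 5 * 35 + 17
35 = 2 * 17 + 1
17 = 17 * 1 + 0
GCD(192, 35) = 1

Yes, coprime (GCD = 1)


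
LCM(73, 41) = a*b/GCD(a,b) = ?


GCD(73, 41) = 1
LCM = 73*41/1 = 2993/1 = 2993

LCM = 2993


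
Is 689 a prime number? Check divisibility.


689 / 13 = 53 (exact division)
689 is NOT prime.

No, 689 is not prime


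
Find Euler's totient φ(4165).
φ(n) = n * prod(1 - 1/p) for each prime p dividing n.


4165 = 5 × 7^2 × 17
Prime factors: 5, 7, 17
φ(4165) = 4165 × (1-1/5) × (1-1/7) × (1-1/17)
= 4165 × 4/5 × 6/7 × 16/17 = 2688

φ(4165) = 2688


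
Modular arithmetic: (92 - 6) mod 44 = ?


92 - 6 = 86
86 mod 44 = 42


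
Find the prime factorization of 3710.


3710 / 2 = 1855
1855 / 5 = 371
371 / 7 = 53
53 / 53 = 1
3710 = 2 × 5 × 7 × 53


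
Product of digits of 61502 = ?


6 × 1 × 5 × 0 × 2 = 0


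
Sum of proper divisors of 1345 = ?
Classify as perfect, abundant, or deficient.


Proper divisors: 1, 5, 269
Sum = 1 + 5 + 269 = 275
275 < 1345 → deficient

s(1345) = 275 (deficient)


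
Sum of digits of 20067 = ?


2 + 0 + 0 + 6 + 7 = 15


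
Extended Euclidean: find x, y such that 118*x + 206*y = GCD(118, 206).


Tabular extended Euclidean (each row: r = 118*s + 206*t):
r=118, s=1, t=0
r=206, s=0, t=1
q=0: r=118, s=1, t=0   [118*(1) + 206*(0) = 118]
q=1: r=88, s=-1, t=1   [118*(-1) + 206*(1) = 88]
q=1: r=30, s=2, t=-1   [118*(2) + 206*(-1) = 30]
q=2: r=28, s=-5, t=3   [118*(-5) + 206*(3) = 28]
q=1: r=2, s=7, t=-4   [118*(7) + 206*(-4) = 2]
q=14: r=0, s=-103, t=59   [118*(-103) + 206*(59) = 0]
GCD = 2; from the row with r=2: x=7, y=-4
Check: 118*(7) + 206*(-4) = 826 - 824 = 2

GCD = 2, x = 7, y = -4


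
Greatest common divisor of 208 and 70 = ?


208 = 2 * 70 + 68
70 = 1 * 68 + 2
68 = 34 * 2 + 0
GCD = 2


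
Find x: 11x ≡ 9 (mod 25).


GCD(11, 25) = 1, unique solution
a^(-1) mod 25 = 16
x = 16 * 9 mod 25 = 19

x ≡ 19 (mod 25)


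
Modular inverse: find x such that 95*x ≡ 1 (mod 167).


Use the extended Euclidean algorithm on (167, 95); each row r = 167*s + 95*t:
r=167, s=1, t=0
r=95, s=0, t=1
q=1: r=72, s=1, t=-1   [167*(1) + 95*(-1) = 72]
q=1: r=23, s=-1, t=2   [167*(-1) + 95*(2) = 23]
q=3: r=3, s=4, t=-7   [167*(4) + 95*(-7) = 3]
q=7: r=2, s=-29, t=51   [167*(-29) + 95*(51) = 2]
q=1: r=1, s=33, t=-58   [167*(33) + 95*(-58) = 1]
q=2: r=0, s=-95, t=167   [167*(-95) + 95*(167) = 0]
GCD = 1 with t = -58, so 95*(-58) ≡ 1 (mod 167)
Inverse = -58 mod 167 = 109
Check: 95 * 109 = 10355 ≡ 1 (mod 167)

95^(-1) ≡ 109 (mod 167)


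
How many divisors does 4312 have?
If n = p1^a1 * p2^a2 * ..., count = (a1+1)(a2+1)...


4312 = 2^3 × 7^2 × 11^1
d(4312) = (3+1) × (2+1) × (1+1) = 24

24 divisors


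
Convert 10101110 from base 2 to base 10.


10101110 (base 2) = 174 (decimal)
174 (decimal) = 174 (base 10)


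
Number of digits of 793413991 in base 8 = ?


793413991 in base 8 = 5722504547
Number of digits = 10

10 digits (base 8)


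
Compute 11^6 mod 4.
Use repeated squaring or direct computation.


11^1 mod 4 = 3
11^2 mod 4 = 1
11^3 mod 4 = 3
11^4 mod 4 = 1
11^5 mod 4 = 3
11^6 mod 4 = 1


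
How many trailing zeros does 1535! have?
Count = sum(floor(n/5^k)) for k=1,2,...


floor(1535/5) = 307
floor(1535/25) = 61
floor(1535/125) = 12
floor(1535/625) = 2
Total = 382

382 trailing zeros


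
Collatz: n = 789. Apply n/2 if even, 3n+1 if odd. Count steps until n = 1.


789 → 2368 → 1184 → 592 → 296 → 148 → 74 → 37 → 112 → 56 → 28 → 14 → 7 → 22 → 11 → 34 → 17 → 52 → 26 → 13 → 40 → 20 → 10 → 5 → 16 → 8 → 4 → 2 → 1
Total steps = 28

28 steps


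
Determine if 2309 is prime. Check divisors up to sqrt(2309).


Check divisors up to sqrt(2309) = 48.0521
No divisors found.
2309 is prime.

Yes, 2309 is prime


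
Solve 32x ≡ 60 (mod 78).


GCD(32, 78) = 2 divides 60
Divide: 16x ≡ 30 (mod 39)
x ≡ 36 (mod 39)


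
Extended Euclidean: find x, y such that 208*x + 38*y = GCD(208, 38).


Tabular extended Euclidean (each row: r = 208*s + 38*t):
r=208, s=1, t=0
r=38, s=0, t=1
q=5: r=18, s=1, t=-5   [208*(1) + 38*(-5) = 18]
q=2: r=2, s=-2, t=11   [208*(-2) + 38*(11) = 2]
q=9: r=0, s=19, t=-104   [208*(19) + 38*(-104) = 0]
GCD = 2; from the row with r=2: x=-2, y=11
Check: 208*(-2) + 38*(11) = -416 + 418 = 2

GCD = 2, x = -2, y = 11


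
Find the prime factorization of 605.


605 / 5 = 121
121 / 11 = 11
11 / 11 = 1
605 = 5 × 11^2


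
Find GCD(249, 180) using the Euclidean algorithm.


249 = 1 * 180 + 69
180 = 2 * 69 + 42
69 = 1 * 42 + 27
42 = 1 * 27 + 15
27 = 1 * 15 + 12
15 = 1 * 12 + 3
12 = 4 * 3 + 0
GCD = 3


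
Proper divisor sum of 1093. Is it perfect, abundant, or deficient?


Proper divisors: 1
Sum = 1 = 1
1 < 1093 → deficient

s(1093) = 1 (deficient)


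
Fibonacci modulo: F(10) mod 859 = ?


F(k) mod 859 for k=1..10:
1, 1, 2, 3, 5, 8, 13, 21, 34, 55
F(10) mod 859 = 55


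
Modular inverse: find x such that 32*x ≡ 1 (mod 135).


Use the extended Euclidean algorithm on (135, 32); each row r = 135*s + 32*t:
r=135, s=1, t=0
r=32, s=0, t=1
q=4: r=7, s=1, t=-4   [135*(1) + 32*(-4) = 7]
q=4: r=4, s=-4, t=17   [135*(-4) + 32*(17) = 4]
q=1: r=3, s=5, t=-21   [135*(5) + 32*(-21) = 3]
q=1: r=1, s=-9, t=38   [135*(-9) + 32*(38) = 1]
q=3: r=0, s=32, t=-135   [135*(32) + 32*(-135) = 0]
GCD = 1 with t = 38, so 32*(38) ≡ 1 (mod 135)
Inverse = 38 mod 135 = 38
Check: 32 * 38 = 1216 ≡ 1 (mod 135)

32^(-1) ≡ 38 (mod 135)


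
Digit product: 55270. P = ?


5 × 5 × 2 × 7 × 0 = 0


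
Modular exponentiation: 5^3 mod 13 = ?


5^1 mod 13 = 5
5^2 mod 13 = 12
5^3 mod 13 = 8


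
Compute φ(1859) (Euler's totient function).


1859 = 11 × 13^2
Prime factors: 11, 13
φ(1859) = 1859 × (1-1/11) × (1-1/13)
= 1859 × 10/11 × 12/13 = 1560

φ(1859) = 1560


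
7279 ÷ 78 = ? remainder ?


7279 = 78 * 93 + 25
Check: 7254 + 25 = 7279

q = 93, r = 25


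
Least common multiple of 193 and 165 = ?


GCD(193, 165) = 1
LCM = 193*165/1 = 31845/1 = 31845

LCM = 31845


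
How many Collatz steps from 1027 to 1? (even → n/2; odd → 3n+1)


1027 → 3082 → 1541 → 4624 → 2312 → 1156 → 578 → 289 → 868 → 434 → 217 → 652 → 326 → 163 → 490 → 245 → 736 → 368 → 184 → 92 → 46 → 23 → 70 → 35 → 106 → 53 → 160 → 80 → 40 → 20 → 10 → 5 → 16 → 8 → 4 → 2 → 1
Total steps = 36

36 steps


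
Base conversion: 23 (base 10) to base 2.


23 (base 10) = 23 (decimal)
23 (decimal) = 10111 (base 2)


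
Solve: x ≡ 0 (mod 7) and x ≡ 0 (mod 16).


M = 7*16 = 112
M1 = M/7 = 16, M2 = M/16 = 7
M1^(-1) mod 7 = 4, M2^(-1) mod 16 = 7
x = 0*16*4 + 0*7*7 = 0
0 mod 112 = 0
Check: 0 mod 7 = 0 ✓, 0 mod 16 = 0 ✓

x ≡ 0 (mod 112)


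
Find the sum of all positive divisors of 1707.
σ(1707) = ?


Divisors of 1707: 1, 3, 569, 1707
Sum = 1 + 3 + 569 + 1707 = 2280

σ(1707) = 2280


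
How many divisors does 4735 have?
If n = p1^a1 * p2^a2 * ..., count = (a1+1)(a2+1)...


4735 = 5^1 × 947^1
d(4735) = (1+1) × (1+1) = 4

4 divisors


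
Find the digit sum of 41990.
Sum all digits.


4 + 1 + 9 + 9 + 0 = 23


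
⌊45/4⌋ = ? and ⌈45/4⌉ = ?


45/4 = 11.2500
floor = 11
ceil = 12

floor = 11, ceil = 12


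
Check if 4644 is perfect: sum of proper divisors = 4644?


Proper divisors of 4644: 1, 2, 3, 4, 6, 9, 12, 18, 27, 36, 43, 54, 86, 108, 129, 172, 258, 387, 516, 774, 1161, 1548, 2322
Sum = 1 + 2 + 3 + 4 + 6 + 9 + 12 + 18 + 27 + 36 + 43 + 54 + 86 + 108 + 129 + 172 + 258 + 387 + 516 + 774 + 1161 + 1548 + 2322 = 7676

No, 4644 is not perfect (7676 ≠ 4644)


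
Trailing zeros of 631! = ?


floor(631/5) = 126
floor(631/25) = 25
floor(631/125) = 5
floor(631/625) = 1
Total = 157

157 trailing zeros


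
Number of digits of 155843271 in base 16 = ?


155843271 in base 16 = 949FAC7
Number of digits = 7

7 digits (base 16)


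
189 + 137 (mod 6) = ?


189 + 137 = 326
326 mod 6 = 2


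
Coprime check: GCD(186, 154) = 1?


Euclidean algorithm:
186 = 1 * 154 + 32
154 = 4 * 32 + 26
32 = 1 * 26 + 6
26 = 4 * 6 + 2
6 = 3 * 2 + 0
GCD(186, 154) = 2

No, not coprime (GCD = 2)


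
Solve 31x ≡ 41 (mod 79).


GCD(31, 79) = 1, unique solution
a^(-1) mod 79 = 51
x = 51 * 41 mod 79 = 37

x ≡ 37 (mod 79)


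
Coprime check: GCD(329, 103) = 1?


Euclidean algorithm:
329 = 3 * 103 + 20
103 = 5 * 20 + 3
20 = 6 * 3 + 2
3 = 1 * 2 + 1
2 = 2 * 1 + 0
GCD(329, 103) = 1

Yes, coprime (GCD = 1)


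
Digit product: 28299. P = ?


2 × 8 × 2 × 9 × 9 = 2592


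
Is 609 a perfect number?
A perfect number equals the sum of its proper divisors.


Proper divisors of 609: 1, 3, 7, 21, 29, 87, 203
Sum = 1 + 3 + 7 + 21 + 29 + 87 + 203 = 351

No, 609 is not perfect (351 ≠ 609)


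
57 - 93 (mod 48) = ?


57 - 93 = -36
-36 mod 48 = 12


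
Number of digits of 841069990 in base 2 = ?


841069990 in base 2 = 110010001000011011010110100110
Number of digits = 30

30 digits (base 2)


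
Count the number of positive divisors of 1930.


1930 = 2^1 × 5^1 × 193^1
d(1930) = (1+1) × (1+1) × (1+1) = 8

8 divisors


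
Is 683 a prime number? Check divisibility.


Check divisors up to sqrt(683) = 26.1343
No divisors found.
683 is prime.

Yes, 683 is prime


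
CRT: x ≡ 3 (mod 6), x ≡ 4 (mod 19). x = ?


M = 6*19 = 114
M1 = M/6 = 19, M2 = M/19 = 6
M1^(-1) mod 6 = 1, M2^(-1) mod 19 = 16
x = 3*19*1 + 4*6*16 = 441
441 mod 114 = 99
Check: 99 mod 6 = 3 ✓, 99 mod 19 = 4 ✓

x ≡ 99 (mod 114)


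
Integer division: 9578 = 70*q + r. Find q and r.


9578 = 70 * 136 + 58
Check: 9520 + 58 = 9578

q = 136, r = 58


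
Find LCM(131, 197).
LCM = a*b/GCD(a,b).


GCD(131, 197) = 1
LCM = 131*197/1 = 25807/1 = 25807

LCM = 25807


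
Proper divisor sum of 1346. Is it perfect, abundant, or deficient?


Proper divisors: 1, 2, 673
Sum = 1 + 2 + 673 = 676
676 < 1346 → deficient

s(1346) = 676 (deficient)


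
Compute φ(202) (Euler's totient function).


202 = 2 × 101
Prime factors: 2, 101
φ(202) = 202 × (1-1/2) × (1-1/101)
= 202 × 1/2 × 100/101 = 100

φ(202) = 100


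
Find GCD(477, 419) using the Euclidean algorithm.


477 = 1 * 419 + 58
419 = 7 * 58 + 13
58 = 4 * 13 + 6
13 = 2 * 6 + 1
6 = 6 * 1 + 0
GCD = 1


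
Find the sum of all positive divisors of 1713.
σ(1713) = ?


Divisors of 1713: 1, 3, 571, 1713
Sum = 1 + 3 + 571 + 1713 = 2288

σ(1713) = 2288


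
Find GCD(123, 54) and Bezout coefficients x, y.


Tabular extended Euclidean (each row: r = 123*s + 54*t):
r=123, s=1, t=0
r=54, s=0, t=1
q=2: r=15, s=1, t=-2   [123*(1) + 54*(-2) = 15]
q=3: r=9, s=-3, t=7   [123*(-3) + 54*(7) = 9]
q=1: r=6, s=4, t=-9   [123*(4) + 54*(-9) = 6]
q=1: r=3, s=-7, t=16   [123*(-7) + 54*(16) = 3]
q=2: r=0, s=18, t=-41   [123*(18) + 54*(-41) = 0]
GCD = 3; from the row with r=3: x=-7, y=16
Check: 123*(-7) + 54*(16) = -861 + 864 = 3

GCD = 3, x = -7, y = 16


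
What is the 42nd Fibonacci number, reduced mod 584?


F(k) mod 584 for k=1..42:
1, 1, 2, 3, 5, 8, 13, 21, 34, 55, 89, 144, 233, 377, 26, 403, 429, 248, 93, 341, 434, 191, 41, 232, 273, 505, 194, 115, 309, 424, 149, 573, 138, 127, 265, 392, 73, 465, 538, 419, 373, 208
F(42) mod 584 = 208


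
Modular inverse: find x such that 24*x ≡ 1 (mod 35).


Use the extended Euclidean algorithm on (35, 24); each row r = 35*s + 24*t:
r=35, s=1, t=0
r=24, s=0, t=1
q=1: r=11, s=1, t=-1   [35*(1) + 24*(-1) = 11]
q=2: r=2, s=-2, t=3   [35*(-2) + 24*(3) = 2]
q=5: r=1, s=11, t=-16   [35*(11) + 24*(-16) = 1]
q=2: r=0, s=-24, t=35   [35*(-24) + 24*(35) = 0]
GCD = 1 with t = -16, so 24*(-16) ≡ 1 (mod 35)
Inverse = -16 mod 35 = 19
Check: 24 * 19 = 456 ≡ 1 (mod 35)

24^(-1) ≡ 19 (mod 35)


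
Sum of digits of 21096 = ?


2 + 1 + 0 + 9 + 6 = 18


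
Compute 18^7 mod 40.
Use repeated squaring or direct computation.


18^1 mod 40 = 18
18^2 mod 40 = 4
18^3 mod 40 = 32
18^4 mod 40 = 16
18^5 mod 40 = 8
18^6 mod 40 = 24
18^7 mod 40 = 32


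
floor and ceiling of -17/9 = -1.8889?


-17/9 = -1.8889
floor = -2
ceil = -1

floor = -2, ceil = -1


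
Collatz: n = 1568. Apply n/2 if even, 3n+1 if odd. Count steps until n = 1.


1568 → 784 → 392 → 196 → 98 → 49 → 148 → 74 → 37 → 112 → 56 → 28 → 14 → 7 → 22 → 11 → 34 → 17 → 52 → 26 → 13 → 40 → 20 → 10 → 5 → 16 → 8 → 4 → 2 → 1
Total steps = 29

29 steps


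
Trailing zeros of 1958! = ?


floor(1958/5) = 391
floor(1958/25) = 78
floor(1958/125) = 15
floor(1958/625) = 3
Total = 487

487 trailing zeros


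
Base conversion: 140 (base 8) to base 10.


140 (base 8) = 96 (decimal)
96 (decimal) = 96 (base 10)


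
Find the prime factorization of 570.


570 / 2 = 285
285 / 3 = 95
95 / 5 = 19
19 / 19 = 1
570 = 2 × 3 × 5 × 19


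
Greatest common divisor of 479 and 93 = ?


479 = 5 * 93 + 14
93 = 6 * 14 + 9
14 = 1 * 9 + 5
9 = 1 * 5 + 4
5 = 1 * 4 + 1
4 = 4 * 1 + 0
GCD = 1


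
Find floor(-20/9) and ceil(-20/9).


-20/9 = -2.2222
floor = -3
ceil = -2

floor = -3, ceil = -2


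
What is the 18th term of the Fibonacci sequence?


Sequence: 1, 1, 2, 3, 5, 8, 13, 21, 34, 55, 89, 144, 233, 377, 610, 987, 1597, 2584
F(18) = 2584


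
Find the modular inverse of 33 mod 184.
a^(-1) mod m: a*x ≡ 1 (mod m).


Use the extended Euclidean algorithm on (184, 33); each row r = 184*s + 33*t:
r=184, s=1, t=0
r=33, s=0, t=1
q=5: r=19, s=1, t=-5   [184*(1) + 33*(-5) = 19]
q=1: r=14, s=-1, t=6   [184*(-1) + 33*(6) = 14]
q=1: r=5, s=2, t=-11   [184*(2) + 33*(-11) = 5]
q=2: r=4, s=-5, t=28   [184*(-5) + 33*(28) = 4]
q=1: r=1, s=7, t=-39   [184*(7) + 33*(-39) = 1]
q=4: r=0, s=-33, t=184   [184*(-33) + 33*(184) = 0]
GCD = 1 with t = -39, so 33*(-39) ≡ 1 (mod 184)
Inverse = -39 mod 184 = 145
Check: 33 * 145 = 4785 ≡ 1 (mod 184)

33^(-1) ≡ 145 (mod 184)


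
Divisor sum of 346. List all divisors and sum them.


Divisors of 346: 1, 2, 173, 346
Sum = 1 + 2 + 173 + 346 = 522

σ(346) = 522


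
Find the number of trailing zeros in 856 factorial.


floor(856/5) = 171
floor(856/25) = 34
floor(856/125) = 6
floor(856/625) = 1
Total = 212

212 trailing zeros


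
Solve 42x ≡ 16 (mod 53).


GCD(42, 53) = 1, unique solution
a^(-1) mod 53 = 24
x = 24 * 16 mod 53 = 13

x ≡ 13 (mod 53)


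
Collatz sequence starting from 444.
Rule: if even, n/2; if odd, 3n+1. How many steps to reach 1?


444 → 222 → 111 → 334 → 167 → 502 → 251 → 754 → 377 → 1132 → 566 → 283 → 850 → 425 → 1276 → 638 → 319 → 958 → 479 → 1438 → 719 → 2158 → 1079 → 3238 → 1619 → 4858 → 2429 → 7288 → 3644 → 1822 → 911 → 2734 → 1367 → 4102 → 2051 → 6154 → 3077 → 9232 → 4616 → 2308 → 1154 → 577 → 1732 → 866 → 433 → 1300 → 650 → 325 → 976 → 488 → 244 → 122 → 61 → 184 → 92 → 46 → 23 → 70 → 35 → 106 → 53 → 160 → 80 → 40 → 20 → 10 → 5 → 16 → 8 → 4 → 2 → 1
Total steps = 71

71 steps


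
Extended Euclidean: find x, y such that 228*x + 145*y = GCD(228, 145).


Tabular extended Euclidean (each row: r = 228*s + 145*t):
r=228, s=1, t=0
r=145, s=0, t=1
q=1: r=83, s=1, t=-1   [228*(1) + 145*(-1) = 83]
q=1: r=62, s=-1, t=2   [228*(-1) + 145*(2) = 62]
q=1: r=21, s=2, t=-3   [228*(2) + 145*(-3) = 21]
q=2: r=20, s=-5, t=8   [228*(-5) + 145*(8) = 20]
q=1: r=1, s=7, t=-11   [228*(7) + 145*(-11) = 1]
q=20: r=0, s=-145, t=228   [228*(-145) + 145*(228) = 0]
GCD = 1; from the row with r=1: x=7, y=-11
Check: 228*(7) + 145*(-11) = 1596 - 1595 = 1

GCD = 1, x = 7, y = -11


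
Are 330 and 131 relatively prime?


Euclidean algorithm:
330 = 2 * 131 + 68
131 = 1 * 68 + 63
68 = 1 * 63 + 5
63 = 12 * 5 + 3
5 = 1 * 3 + 2
3 = 1 * 2 + 1
2 = 2 * 1 + 0
GCD(330, 131) = 1

Yes, coprime (GCD = 1)


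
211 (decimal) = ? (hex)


211 (base 10) = 211 (decimal)
211 (decimal) = D3 (base 16)


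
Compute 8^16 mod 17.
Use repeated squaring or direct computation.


8^1 mod 17 = 8
8^2 mod 17 = 13
8^3 mod 17 = 2
8^4 mod 17 = 16
8^5 mod 17 = 9
8^6 mod 17 = 4
8^7 mod 17 = 15
8^8 mod 17 = 1
8^9 mod 17 = 8
8^10 mod 17 = 13
8^11 mod 17 = 2
8^12 mod 17 = 16
8^13 mod 17 = 9
8^14 mod 17 = 4
8^15 mod 17 = 15
8^16 mod 17 = 1


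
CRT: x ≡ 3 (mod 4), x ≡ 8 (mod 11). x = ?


M = 4*11 = 44
M1 = M/4 = 11, M2 = M/11 = 4
M1^(-1) mod 4 = 3, M2^(-1) mod 11 = 3
x = 3*11*3 + 8*4*3 = 195
195 mod 44 = 19
Check: 19 mod 4 = 3 ✓, 19 mod 11 = 8 ✓

x ≡ 19 (mod 44)


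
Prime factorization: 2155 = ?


2155 / 5 = 431
431 / 431 = 1
2155 = 5 × 431


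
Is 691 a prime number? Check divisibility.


Check divisors up to sqrt(691) = 26.2869
No divisors found.
691 is prime.

Yes, 691 is prime


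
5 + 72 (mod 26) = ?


5 + 72 = 77
77 mod 26 = 25


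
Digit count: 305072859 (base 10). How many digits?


305072859 has 9 digits in base 10
floor(log10(305072859)) + 1 = floor(8.4844) + 1 = 9

9 digits (base 10)


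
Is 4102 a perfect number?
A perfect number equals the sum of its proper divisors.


Proper divisors of 4102: 1, 2, 7, 14, 293, 586, 2051
Sum = 1 + 2 + 7 + 14 + 293 + 586 + 2051 = 2954

No, 4102 is not perfect (2954 ≠ 4102)


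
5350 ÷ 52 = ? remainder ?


5350 = 52 * 102 + 46
Check: 5304 + 46 = 5350

q = 102, r = 46


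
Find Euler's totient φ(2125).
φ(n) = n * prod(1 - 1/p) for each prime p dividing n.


2125 = 5^3 × 17
Prime factors: 5, 17
φ(2125) = 2125 × (1-1/5) × (1-1/17)
= 2125 × 4/5 × 16/17 = 1600

φ(2125) = 1600


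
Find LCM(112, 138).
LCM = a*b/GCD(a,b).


GCD(112, 138) = 2
LCM = 112*138/2 = 15456/2 = 7728

LCM = 7728


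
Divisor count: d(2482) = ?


2482 = 2^1 × 17^1 × 73^1
d(2482) = (1+1) × (1+1) × (1+1) = 8

8 divisors


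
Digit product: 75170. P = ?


7 × 5 × 1 × 7 × 0 = 0


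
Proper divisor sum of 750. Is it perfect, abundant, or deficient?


Proper divisors: 1, 2, 3, 5, 6, 10, 15, 25, 30, 50, 75, 125, 150, 250, 375
Sum = 1 + 2 + 3 + 5 + 6 + 10 + 15 + 25 + 30 + 50 + 75 + 125 + 150 + 250 + 375 = 1122
1122 > 750 → abundant

s(750) = 1122 (abundant)


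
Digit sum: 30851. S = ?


3 + 0 + 8 + 5 + 1 = 17


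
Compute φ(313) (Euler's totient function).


313 = 313
Prime factors: 313
φ(313) = 313 × (1-1/313)
= 313 × 312/313 = 312

φ(313) = 312


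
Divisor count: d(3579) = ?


3579 = 3^1 × 1193^1
d(3579) = (1+1) × (1+1) = 4

4 divisors


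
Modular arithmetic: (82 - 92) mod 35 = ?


82 - 92 = -10
-10 mod 35 = 25


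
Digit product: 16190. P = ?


1 × 6 × 1 × 9 × 0 = 0


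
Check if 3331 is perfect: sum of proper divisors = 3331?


Proper divisors of 3331: 1
Sum = 1 = 1

No, 3331 is not perfect (1 ≠ 3331)


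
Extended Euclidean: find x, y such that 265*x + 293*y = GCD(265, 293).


Tabular extended Euclidean (each row: r = 265*s + 293*t):
r=265, s=1, t=0
r=293, s=0, t=1
q=0: r=265, s=1, t=0   [265*(1) + 293*(0) = 265]
q=1: r=28, s=-1, t=1   [265*(-1) + 293*(1) = 28]
q=9: r=13, s=10, t=-9   [265*(10) + 293*(-9) = 13]
q=2: r=2, s=-21, t=19   [265*(-21) + 293*(19) = 2]
q=6: r=1, s=136, t=-123   [265*(136) + 293*(-123) = 1]
q=2: r=0, s=-293, t=265   [265*(-293) + 293*(265) = 0]
GCD = 1; from the row with r=1: x=136, y=-123
Check: 265*(136) + 293*(-123) = 36040 - 36039 = 1

GCD = 1, x = 136, y = -123


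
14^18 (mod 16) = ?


14^1 mod 16 = 14
14^2 mod 16 = 4
14^3 mod 16 = 8
14^4 mod 16 = 0
14^5 mod 16 = 0
14^6 mod 16 = 0
14^7 mod 16 = 0
14^8 mod 16 = 0
14^9 mod 16 = 0
14^10 mod 16 = 0
14^11 mod 16 = 0
14^12 mod 16 = 0
14^13 mod 16 = 0
14^14 mod 16 = 0
14^15 mod 16 = 0
14^16 mod 16 = 0
14^17 mod 16 = 0
14^18 mod 16 = 0


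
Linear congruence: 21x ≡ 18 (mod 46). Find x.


GCD(21, 46) = 1, unique solution
a^(-1) mod 46 = 11
x = 11 * 18 mod 46 = 14

x ≡ 14 (mod 46)


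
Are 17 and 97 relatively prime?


Euclidean algorithm:
97 = 5 * 17 + 12
17 = 1 * 12 + 5
12 = 2 * 5 + 2
5 = 2 * 2 + 1
2 = 2 * 1 + 0
GCD(17, 97) = 1

Yes, coprime (GCD = 1)


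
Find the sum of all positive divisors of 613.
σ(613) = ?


Divisors of 613: 1, 613
Sum = 1 + 613 = 614

σ(613) = 614


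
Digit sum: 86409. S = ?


8 + 6 + 4 + 0 + 9 = 27


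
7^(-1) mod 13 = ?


Use the extended Euclidean algorithm on (13, 7); each row r = 13*s + 7*t:
r=13, s=1, t=0
r=7, s=0, t=1
q=1: r=6, s=1, t=-1   [13*(1) + 7*(-1) = 6]
q=1: r=1, s=-1, t=2   [13*(-1) + 7*(2) = 1]
q=6: r=0, s=7, t=-13   [13*(7) + 7*(-13) = 0]
GCD = 1 with t = 2, so 7*(2) ≡ 1 (mod 13)
Inverse = 2 mod 13 = 2
Check: 7 * 2 = 14 ≡ 1 (mod 13)

7^(-1) ≡ 2 (mod 13)


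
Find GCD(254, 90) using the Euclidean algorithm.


254 = 2 * 90 + 74
90 = 1 * 74 + 16
74 = 4 * 16 + 10
16 = 1 * 10 + 6
10 = 1 * 6 + 4
6 = 1 * 4 + 2
4 = 2 * 2 + 0
GCD = 2


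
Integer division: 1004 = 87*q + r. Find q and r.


1004 = 87 * 11 + 47
Check: 957 + 47 = 1004

q = 11, r = 47


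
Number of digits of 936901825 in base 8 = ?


936901825 in base 8 = 6765776301
Number of digits = 10

10 digits (base 8)


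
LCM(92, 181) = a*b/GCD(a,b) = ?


GCD(92, 181) = 1
LCM = 92*181/1 = 16652/1 = 16652

LCM = 16652


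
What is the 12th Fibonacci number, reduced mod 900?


F(k) mod 900 for k=1..12:
1, 1, 2, 3, 5, 8, 13, 21, 34, 55, 89, 144
F(12) mod 900 = 144


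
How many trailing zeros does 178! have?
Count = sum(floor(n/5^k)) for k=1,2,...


floor(178/5) = 35
floor(178/25) = 7
floor(178/125) = 1
Total = 43

43 trailing zeros


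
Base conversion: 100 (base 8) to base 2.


100 (base 8) = 64 (decimal)
64 (decimal) = 1000000 (base 2)


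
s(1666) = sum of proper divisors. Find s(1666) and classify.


Proper divisors: 1, 2, 7, 14, 17, 34, 49, 98, 119, 238, 833
Sum = 1 + 2 + 7 + 14 + 17 + 34 + 49 + 98 + 119 + 238 + 833 = 1412
1412 < 1666 → deficient

s(1666) = 1412 (deficient)


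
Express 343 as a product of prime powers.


343 / 7 = 49
49 / 7 = 7
7 / 7 = 1
343 = 7^3


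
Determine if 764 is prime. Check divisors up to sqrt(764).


764 / 2 = 382 (exact division)
764 is NOT prime.

No, 764 is not prime


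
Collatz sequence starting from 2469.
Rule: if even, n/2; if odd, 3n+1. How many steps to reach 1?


2469 → 7408 → 3704 → 1852 → 926 → 463 → 1390 → 695 → 2086 → 1043 → 3130 → 1565 → 4696 → 2348 → 1174 → 587 → 1762 → 881 → 2644 → 1322 → 661 → 1984 → 992 → 496 → 248 → 124 → 62 → 31 → 94 → 47 → 142 → 71 → 214 → 107 → 322 → 161 → 484 → 242 → 121 → 364 → 182 → 91 → 274 → 137 → 412 → 206 → 103 → 310 → 155 → 466 → 233 → 700 → 350 → 175 → 526 → 263 → 790 → 395 → 1186 → 593 → 1780 → 890 → 445 → 1336 → 668 → 334 → 167 → 502 → 251 → 754 → 377 → 1132 → 566 → 283 → 850 → 425 → 1276 → 638 → 319 → 958 → 479 → 1438 → 719 → 2158 → 1079 → 3238 → 1619 → 4858 → 2429 → 7288 → 3644 → 1822 → 911 → 2734 → 1367 → 4102 → 2051 → 6154 → 3077 → 9232 → 4616 → 2308 → 1154 → 577 → 1732 → 866 → 433 → 1300 → 650 → 325 → 976 → 488 → 244 → 122 → 61 → 184 → 92 → 46 → 23 → 70 → 35 → 106 → 53 → 160 → 80 → 40 → 20 → 10 → 5 → 16 → 8 → 4 → 2 → 1
Total steps = 133

133 steps


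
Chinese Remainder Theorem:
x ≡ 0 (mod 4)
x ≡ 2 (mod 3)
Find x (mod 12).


M = 4*3 = 12
M1 = M/4 = 3, M2 = M/3 = 4
M1^(-1) mod 4 = 3, M2^(-1) mod 3 = 1
x = 0*3*3 + 2*4*1 = 8
8 mod 12 = 8
Check: 8 mod 4 = 0 ✓, 8 mod 3 = 2 ✓

x ≡ 8 (mod 12)


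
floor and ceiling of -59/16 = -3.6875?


-59/16 = -3.6875
floor = -4
ceil = -3

floor = -4, ceil = -3


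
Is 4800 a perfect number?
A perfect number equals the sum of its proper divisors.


Proper divisors of 4800: 1, 2, 3, 4, 5, 6, 8, 10, 12, 15, 16, 20, 24, 25, 30, 32, 40, 48, 50, 60, 64, 75, 80, 96, 100, 120, 150, 160, 192, 200, 240, 300, 320, 400, 480, 600, 800, 960, 1200, 1600, 2400
Sum = 1 + 2 + 3 + 4 + 5 + 6 + 8 + 10 + 12 + 15 + 16 + 20 + 24 + 25 + 30 + 32 + 40 + 48 + 50 + 60 + 64 + 75 + 80 + 96 + 100 + 120 + 150 + 160 + 192 + 200 + 240 + 300 + 320 + 400 + 480 + 600 + 800 + 960 + 1200 + 1600 + 2400 = 10948

No, 4800 is not perfect (10948 ≠ 4800)


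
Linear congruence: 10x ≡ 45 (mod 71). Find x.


GCD(10, 71) = 1, unique solution
a^(-1) mod 71 = 64
x = 64 * 45 mod 71 = 40

x ≡ 40 (mod 71)


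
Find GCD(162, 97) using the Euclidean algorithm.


162 = 1 * 97 + 65
97 = 1 * 65 + 32
65 = 2 * 32 + 1
32 = 32 * 1 + 0
GCD = 1


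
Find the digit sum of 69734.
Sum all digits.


6 + 9 + 7 + 3 + 4 = 29


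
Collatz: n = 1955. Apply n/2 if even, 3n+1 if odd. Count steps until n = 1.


1955 → 5866 → 2933 → 8800 → 4400 → 2200 → 1100 → 550 → 275 → 826 → 413 → 1240 → 620 → 310 → 155 → 466 → 233 → 700 → 350 → 175 → 526 → 263 → 790 → 395 → 1186 → 593 → 1780 → 890 → 445 → 1336 → 668 → 334 → 167 → 502 → 251 → 754 → 377 → 1132 → 566 → 283 → 850 → 425 → 1276 → 638 → 319 → 958 → 479 → 1438 → 719 → 2158 → 1079 → 3238 → 1619 → 4858 → 2429 → 7288 → 3644 → 1822 → 911 → 2734 → 1367 → 4102 → 2051 → 6154 → 3077 → 9232 → 4616 → 2308 → 1154 → 577 → 1732 → 866 → 433 → 1300 → 650 → 325 → 976 → 488 → 244 → 122 → 61 → 184 → 92 → 46 → 23 → 70 → 35 → 106 → 53 → 160 → 80 → 40 → 20 → 10 → 5 → 16 → 8 → 4 → 2 → 1
Total steps = 99

99 steps


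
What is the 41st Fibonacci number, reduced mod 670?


F(k) mod 670 for k=1..41:
1, 1, 2, 3, 5, 8, 13, 21, 34, 55, 89, 144, 233, 377, 610, 317, 257, 574, 161, 65, 226, 291, 517, 138, 655, 123, 108, 231, 339, 570, 239, 139, 378, 517, 225, 72, 297, 369, 666, 365, 361
F(41) mod 670 = 361


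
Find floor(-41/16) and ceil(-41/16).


-41/16 = -2.5625
floor = -3
ceil = -2

floor = -3, ceil = -2


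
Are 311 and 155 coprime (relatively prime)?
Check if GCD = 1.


Euclidean algorithm:
311 = 2 * 155 + 1
155 = 155 * 1 + 0
GCD(311, 155) = 1

Yes, coprime (GCD = 1)


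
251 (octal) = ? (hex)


251 (base 8) = 169 (decimal)
169 (decimal) = A9 (base 16)


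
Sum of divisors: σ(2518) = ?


Divisors of 2518: 1, 2, 1259, 2518
Sum = 1 + 2 + 1259 + 2518 = 3780

σ(2518) = 3780


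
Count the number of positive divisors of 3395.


3395 = 5^1 × 7^1 × 97^1
d(3395) = (1+1) × (1+1) × (1+1) = 8

8 divisors


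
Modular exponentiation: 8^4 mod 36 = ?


8^1 mod 36 = 8
8^2 mod 36 = 28
8^3 mod 36 = 8
8^4 mod 36 = 28


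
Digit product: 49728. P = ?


4 × 9 × 7 × 2 × 8 = 4032


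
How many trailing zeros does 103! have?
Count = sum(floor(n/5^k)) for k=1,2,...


floor(103/5) = 20
floor(103/25) = 4
Total = 24

24 trailing zeros


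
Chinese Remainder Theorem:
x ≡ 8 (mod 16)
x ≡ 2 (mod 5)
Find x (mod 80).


M = 16*5 = 80
M1 = M/16 = 5, M2 = M/5 = 16
M1^(-1) mod 16 = 13, M2^(-1) mod 5 = 1
x = 8*5*13 + 2*16*1 = 552
552 mod 80 = 72
Check: 72 mod 16 = 8 ✓, 72 mod 5 = 2 ✓

x ≡ 72 (mod 80)


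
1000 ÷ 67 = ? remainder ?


1000 = 67 * 14 + 62
Check: 938 + 62 = 1000

q = 14, r = 62


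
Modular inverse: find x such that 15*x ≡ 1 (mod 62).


Use the extended Euclidean algorithm on (62, 15); each row r = 62*s + 15*t:
r=62, s=1, t=0
r=15, s=0, t=1
q=4: r=2, s=1, t=-4   [62*(1) + 15*(-4) = 2]
q=7: r=1, s=-7, t=29   [62*(-7) + 15*(29) = 1]
q=2: r=0, s=15, t=-62   [62*(15) + 15*(-62) = 0]
GCD = 1 with t = 29, so 15*(29) ≡ 1 (mod 62)
Inverse = 29 mod 62 = 29
Check: 15 * 29 = 435 ≡ 1 (mod 62)

15^(-1) ≡ 29 (mod 62)


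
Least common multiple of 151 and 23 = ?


GCD(151, 23) = 1
LCM = 151*23/1 = 3473/1 = 3473

LCM = 3473


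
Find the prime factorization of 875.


875 / 5 = 175
175 / 5 = 35
35 / 5 = 7
7 / 7 = 1
875 = 5^3 × 7


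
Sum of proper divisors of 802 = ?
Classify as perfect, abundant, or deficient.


Proper divisors: 1, 2, 401
Sum = 1 + 2 + 401 = 404
404 < 802 → deficient

s(802) = 404 (deficient)


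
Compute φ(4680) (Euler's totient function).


4680 = 2^3 × 3^2 × 5 × 13
Prime factors: 2, 3, 5, 13
φ(4680) = 4680 × (1-1/2) × (1-1/3) × (1-1/5) × (1-1/13)
= 4680 × 1/2 × 2/3 × 4/5 × 12/13 = 1152

φ(4680) = 1152


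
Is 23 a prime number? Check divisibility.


Check divisors up to sqrt(23) = 4.7958
No divisors found.
23 is prime.

Yes, 23 is prime


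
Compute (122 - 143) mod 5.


122 - 143 = -21
-21 mod 5 = 4


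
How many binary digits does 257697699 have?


257697699 in base 2 = 1111010111000010011110100011
Number of digits = 28

28 digits (base 2)


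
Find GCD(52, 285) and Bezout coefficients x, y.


Tabular extended Euclidean (each row: r = 52*s + 285*t):
r=52, s=1, t=0
r=285, s=0, t=1
q=0: r=52, s=1, t=0   [52*(1) + 285*(0) = 52]
q=5: r=25, s=-5, t=1   [52*(-5) + 285*(1) = 25]
q=2: r=2, s=11, t=-2   [52*(11) + 285*(-2) = 2]
q=12: r=1, s=-137, t=25   [52*(-137) + 285*(25) = 1]
q=2: r=0, s=285, t=-52   [52*(285) + 285*(-52) = 0]
GCD = 1; from the row with r=1: x=-137, y=25
Check: 52*(-137) + 285*(25) = -7124 + 7125 = 1

GCD = 1, x = -137, y = 25


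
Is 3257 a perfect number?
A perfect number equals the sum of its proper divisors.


Proper divisors of 3257: 1
Sum = 1 = 1

No, 3257 is not perfect (1 ≠ 3257)


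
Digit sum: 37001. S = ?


3 + 7 + 0 + 0 + 1 = 11


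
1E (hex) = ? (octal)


1E (base 16) = 30 (decimal)
30 (decimal) = 36 (base 8)


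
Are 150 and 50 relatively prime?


Euclidean algorithm:
150 = 3 * 50 + 0
GCD(150, 50) = 50

No, not coprime (GCD = 50)


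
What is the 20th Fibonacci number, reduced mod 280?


F(k) mod 280 for k=1..20:
1, 1, 2, 3, 5, 8, 13, 21, 34, 55, 89, 144, 233, 97, 50, 147, 197, 64, 261, 45
F(20) mod 280 = 45


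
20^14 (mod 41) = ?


20^1 mod 41 = 20
20^2 mod 41 = 31
20^3 mod 41 = 5
20^4 mod 41 = 18
20^5 mod 41 = 32
20^6 mod 41 = 25
20^7 mod 41 = 8
20^8 mod 41 = 37
20^9 mod 41 = 2
20^10 mod 41 = 40
20^11 mod 41 = 21
20^12 mod 41 = 10
20^13 mod 41 = 36
20^14 mod 41 = 23


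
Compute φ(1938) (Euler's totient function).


1938 = 2 × 3 × 17 × 19
Prime factors: 2, 3, 17, 19
φ(1938) = 1938 × (1-1/2) × (1-1/3) × (1-1/17) × (1-1/19)
= 1938 × 1/2 × 2/3 × 16/17 × 18/19 = 576

φ(1938) = 576


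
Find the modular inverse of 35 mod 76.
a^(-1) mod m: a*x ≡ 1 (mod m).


Use the extended Euclidean algorithm on (76, 35); each row r = 76*s + 35*t:
r=76, s=1, t=0
r=35, s=0, t=1
q=2: r=6, s=1, t=-2   [76*(1) + 35*(-2) = 6]
q=5: r=5, s=-5, t=11   [76*(-5) + 35*(11) = 5]
q=1: r=1, s=6, t=-13   [76*(6) + 35*(-13) = 1]
q=5: r=0, s=-35, t=76   [76*(-35) + 35*(76) = 0]
GCD = 1 with t = -13, so 35*(-13) ≡ 1 (mod 76)
Inverse = -13 mod 76 = 63
Check: 35 * 63 = 2205 ≡ 1 (mod 76)

35^(-1) ≡ 63 (mod 76)


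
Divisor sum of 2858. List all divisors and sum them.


Divisors of 2858: 1, 2, 1429, 2858
Sum = 1 + 2 + 1429 + 2858 = 4290

σ(2858) = 4290


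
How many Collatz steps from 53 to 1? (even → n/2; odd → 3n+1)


53 → 160 → 80 → 40 → 20 → 10 → 5 → 16 → 8 → 4 → 2 → 1
Total steps = 11

11 steps


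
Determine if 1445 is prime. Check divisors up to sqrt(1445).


1445 / 5 = 289 (exact division)
1445 is NOT prime.

No, 1445 is not prime


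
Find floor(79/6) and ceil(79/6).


79/6 = 13.1667
floor = 13
ceil = 14

floor = 13, ceil = 14


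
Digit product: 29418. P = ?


2 × 9 × 4 × 1 × 8 = 576


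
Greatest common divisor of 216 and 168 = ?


216 = 1 * 168 + 48
168 = 3 * 48 + 24
48 = 2 * 24 + 0
GCD = 24


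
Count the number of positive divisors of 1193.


1193 = 1193^1
d(1193) = (1+1) = 2

2 divisors


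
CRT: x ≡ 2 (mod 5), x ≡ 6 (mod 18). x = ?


M = 5*18 = 90
M1 = M/5 = 18, M2 = M/18 = 5
M1^(-1) mod 5 = 2, M2^(-1) mod 18 = 11
x = 2*18*2 + 6*5*11 = 402
402 mod 90 = 42
Check: 42 mod 5 = 2 ✓, 42 mod 18 = 6 ✓

x ≡ 42 (mod 90)


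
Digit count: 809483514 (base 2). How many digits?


809483514 in base 2 = 110000001111111011110011111010
Number of digits = 30

30 digits (base 2)
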